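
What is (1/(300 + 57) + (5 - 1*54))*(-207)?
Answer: 1206948/119 ≈ 10142.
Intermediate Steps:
(1/(300 + 57) + (5 - 1*54))*(-207) = (1/357 + (5 - 54))*(-207) = (1/357 - 49)*(-207) = -17492/357*(-207) = 1206948/119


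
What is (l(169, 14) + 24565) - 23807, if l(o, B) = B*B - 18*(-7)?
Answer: 1080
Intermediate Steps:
l(o, B) = 126 + B**2 (l(o, B) = B**2 + 126 = 126 + B**2)
(l(169, 14) + 24565) - 23807 = ((126 + 14**2) + 24565) - 23807 = ((126 + 196) + 24565) - 23807 = (322 + 24565) - 23807 = 24887 - 23807 = 1080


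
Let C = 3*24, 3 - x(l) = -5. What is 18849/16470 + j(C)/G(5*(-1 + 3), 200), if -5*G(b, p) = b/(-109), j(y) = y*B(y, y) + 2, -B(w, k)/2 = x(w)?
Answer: -5640647/90 ≈ -62674.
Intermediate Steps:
x(l) = 8 (x(l) = 3 - 1*(-5) = 3 + 5 = 8)
C = 72
B(w, k) = -16 (B(w, k) = -2*8 = -16)
j(y) = 2 - 16*y (j(y) = y*(-16) + 2 = -16*y + 2 = 2 - 16*y)
G(b, p) = b/545 (G(b, p) = -b/(5*(-109)) = -b*(-1)/(5*109) = -(-1)*b/545 = b/545)
18849/16470 + j(C)/G(5*(-1 + 3), 200) = 18849/16470 + (2 - 16*72)/(((5*(-1 + 3))/545)) = 18849*(1/16470) + (2 - 1152)/(((5*2)/545)) = 103/90 - 1150/((1/545)*10) = 103/90 - 1150/2/109 = 103/90 - 1150*109/2 = 103/90 - 62675 = -5640647/90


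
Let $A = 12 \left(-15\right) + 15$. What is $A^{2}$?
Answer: $27225$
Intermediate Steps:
$A = -165$ ($A = -180 + 15 = -165$)
$A^{2} = \left(-165\right)^{2} = 27225$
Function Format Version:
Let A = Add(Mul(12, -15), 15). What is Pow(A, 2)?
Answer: 27225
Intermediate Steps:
A = -165 (A = Add(-180, 15) = -165)
Pow(A, 2) = Pow(-165, 2) = 27225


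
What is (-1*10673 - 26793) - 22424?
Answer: -59890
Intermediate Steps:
(-1*10673 - 26793) - 22424 = (-10673 - 26793) - 22424 = -37466 - 22424 = -59890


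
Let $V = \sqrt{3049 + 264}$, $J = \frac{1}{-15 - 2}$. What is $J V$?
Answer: $- \frac{\sqrt{3313}}{17} \approx -3.3858$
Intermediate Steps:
$J = - \frac{1}{17}$ ($J = \frac{1}{-17} = - \frac{1}{17} \approx -0.058824$)
$V = \sqrt{3313} \approx 57.559$
$J V = - \frac{\sqrt{3313}}{17}$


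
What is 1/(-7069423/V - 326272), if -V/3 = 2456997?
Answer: -7370991/2404940906129 ≈ -3.0649e-6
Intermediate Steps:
V = -7370991 (V = -3*2456997 = -7370991)
1/(-7069423/V - 326272) = 1/(-7069423/(-7370991) - 326272) = 1/(-7069423*(-1/7370991) - 326272) = 1/(7069423/7370991 - 326272) = 1/(-2404940906129/7370991) = -7370991/2404940906129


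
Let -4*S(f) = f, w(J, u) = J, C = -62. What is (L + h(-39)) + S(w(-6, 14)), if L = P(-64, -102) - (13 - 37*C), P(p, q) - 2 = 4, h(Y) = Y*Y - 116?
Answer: -1789/2 ≈ -894.50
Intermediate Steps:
S(f) = -f/4
h(Y) = -116 + Y² (h(Y) = Y² - 116 = -116 + Y²)
P(p, q) = 6 (P(p, q) = 2 + 4 = 6)
L = -2301 (L = 6 - (13 - 37*(-62)) = 6 - (13 + 2294) = 6 - 1*2307 = 6 - 2307 = -2301)
(L + h(-39)) + S(w(-6, 14)) = (-2301 + (-116 + (-39)²)) - ¼*(-6) = (-2301 + (-116 + 1521)) + 3/2 = (-2301 + 1405) + 3/2 = -896 + 3/2 = -1789/2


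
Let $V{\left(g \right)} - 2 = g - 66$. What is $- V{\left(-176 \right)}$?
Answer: $240$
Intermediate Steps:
$V{\left(g \right)} = -64 + g$ ($V{\left(g \right)} = 2 + \left(g - 66\right) = 2 + \left(-66 + g\right) = -64 + g$)
$- V{\left(-176 \right)} = - (-64 - 176) = \left(-1\right) \left(-240\right) = 240$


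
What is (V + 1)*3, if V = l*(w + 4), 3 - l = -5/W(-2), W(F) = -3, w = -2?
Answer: 11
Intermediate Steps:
l = 4/3 (l = 3 - (-5)/(-3) = 3 - (-5)*(-1)/3 = 3 - 1*5/3 = 3 - 5/3 = 4/3 ≈ 1.3333)
V = 8/3 (V = 4*(-2 + 4)/3 = (4/3)*2 = 8/3 ≈ 2.6667)
(V + 1)*3 = (8/3 + 1)*3 = (11/3)*3 = 11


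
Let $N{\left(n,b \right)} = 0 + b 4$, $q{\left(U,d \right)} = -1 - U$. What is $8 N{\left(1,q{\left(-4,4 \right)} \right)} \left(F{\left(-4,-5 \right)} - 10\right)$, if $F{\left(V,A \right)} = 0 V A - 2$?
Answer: $-1152$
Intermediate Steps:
$F{\left(V,A \right)} = -2$ ($F{\left(V,A \right)} = 0 A - 2 = 0 - 2 = -2$)
$N{\left(n,b \right)} = 4 b$ ($N{\left(n,b \right)} = 0 + 4 b = 4 b$)
$8 N{\left(1,q{\left(-4,4 \right)} \right)} \left(F{\left(-4,-5 \right)} - 10\right) = 8 \cdot 4 \left(-1 - -4\right) \left(-2 - 10\right) = 8 \cdot 4 \left(-1 + 4\right) \left(-12\right) = 8 \cdot 4 \cdot 3 \left(-12\right) = 8 \cdot 12 \left(-12\right) = 96 \left(-12\right) = -1152$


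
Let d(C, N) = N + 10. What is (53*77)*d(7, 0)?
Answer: 40810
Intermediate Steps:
d(C, N) = 10 + N
(53*77)*d(7, 0) = (53*77)*(10 + 0) = 4081*10 = 40810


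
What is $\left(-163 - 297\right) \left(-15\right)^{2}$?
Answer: $-103500$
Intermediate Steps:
$\left(-163 - 297\right) \left(-15\right)^{2} = \left(-460\right) 225 = -103500$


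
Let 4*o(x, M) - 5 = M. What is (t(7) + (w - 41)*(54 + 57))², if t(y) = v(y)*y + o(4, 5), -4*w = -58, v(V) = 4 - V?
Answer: 8761600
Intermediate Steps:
o(x, M) = 5/4 + M/4
w = 29/2 (w = -¼*(-58) = 29/2 ≈ 14.500)
t(y) = 5/2 + y*(4 - y) (t(y) = (4 - y)*y + (5/4 + (¼)*5) = y*(4 - y) + (5/4 + 5/4) = y*(4 - y) + 5/2 = 5/2 + y*(4 - y))
(t(7) + (w - 41)*(54 + 57))² = ((5/2 - 1*7*(-4 + 7)) + (29/2 - 41)*(54 + 57))² = ((5/2 - 1*7*3) - 53/2*111)² = ((5/2 - 21) - 5883/2)² = (-37/2 - 5883/2)² = (-2960)² = 8761600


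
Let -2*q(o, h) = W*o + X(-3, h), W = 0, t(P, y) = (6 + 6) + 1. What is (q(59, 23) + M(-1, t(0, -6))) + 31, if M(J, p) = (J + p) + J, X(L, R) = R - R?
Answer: 42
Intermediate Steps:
t(P, y) = 13 (t(P, y) = 12 + 1 = 13)
X(L, R) = 0
q(o, h) = 0 (q(o, h) = -(0*o + 0)/2 = -(0 + 0)/2 = -1/2*0 = 0)
M(J, p) = p + 2*J
(q(59, 23) + M(-1, t(0, -6))) + 31 = (0 + (13 + 2*(-1))) + 31 = (0 + (13 - 2)) + 31 = (0 + 11) + 31 = 11 + 31 = 42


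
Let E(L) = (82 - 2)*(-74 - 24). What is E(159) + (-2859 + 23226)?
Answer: 12527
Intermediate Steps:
E(L) = -7840 (E(L) = 80*(-98) = -7840)
E(159) + (-2859 + 23226) = -7840 + (-2859 + 23226) = -7840 + 20367 = 12527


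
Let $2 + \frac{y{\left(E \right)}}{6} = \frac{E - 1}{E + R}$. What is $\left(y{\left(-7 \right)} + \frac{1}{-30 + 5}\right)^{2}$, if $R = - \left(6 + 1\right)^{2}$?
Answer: $\frac{3829849}{30625} \approx 125.06$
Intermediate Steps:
$R = -49$ ($R = - 7^{2} = \left(-1\right) 49 = -49$)
$y{\left(E \right)} = -12 + \frac{6 \left(-1 + E\right)}{-49 + E}$ ($y{\left(E \right)} = -12 + 6 \frac{E - 1}{E - 49} = -12 + 6 \frac{-1 + E}{-49 + E} = -12 + \frac{6 \left(-1 + E\right)}{-49 + E}$)
$\left(y{\left(-7 \right)} + \frac{1}{-30 + 5}\right)^{2} = \left(\frac{6 \left(97 - -7\right)}{-49 - 7} + \frac{1}{-30 + 5}\right)^{2} = \left(\frac{6 \left(97 + 7\right)}{-56} + \frac{1}{-25}\right)^{2} = \left(6 \left(- \frac{1}{56}\right) 104 - \frac{1}{25}\right)^{2} = \left(- \frac{78}{7} - \frac{1}{25}\right)^{2} = \left(- \frac{1957}{175}\right)^{2} = \frac{3829849}{30625}$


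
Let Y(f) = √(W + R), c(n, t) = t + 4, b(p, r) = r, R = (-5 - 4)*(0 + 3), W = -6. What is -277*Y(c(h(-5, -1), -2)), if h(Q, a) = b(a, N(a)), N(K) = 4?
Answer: -277*I*√33 ≈ -1591.2*I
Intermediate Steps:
R = -27 (R = -9*3 = -27)
h(Q, a) = 4
c(n, t) = 4 + t
Y(f) = I*√33 (Y(f) = √(-6 - 27) = √(-33) = I*√33)
-277*Y(c(h(-5, -1), -2)) = -277*I*√33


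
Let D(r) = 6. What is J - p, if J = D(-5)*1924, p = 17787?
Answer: -6243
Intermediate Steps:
J = 11544 (J = 6*1924 = 11544)
J - p = 11544 - 1*17787 = 11544 - 17787 = -6243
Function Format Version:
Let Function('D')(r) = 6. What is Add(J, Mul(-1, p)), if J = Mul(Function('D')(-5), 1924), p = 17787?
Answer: -6243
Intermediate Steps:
J = 11544 (J = Mul(6, 1924) = 11544)
Add(J, Mul(-1, p)) = Add(11544, Mul(-1, 17787)) = Add(11544, -17787) = -6243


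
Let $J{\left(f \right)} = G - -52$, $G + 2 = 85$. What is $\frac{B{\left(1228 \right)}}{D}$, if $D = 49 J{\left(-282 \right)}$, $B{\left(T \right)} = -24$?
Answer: $- \frac{8}{2205} \approx -0.0036281$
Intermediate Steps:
$G = 83$ ($G = -2 + 85 = 83$)
$J{\left(f \right)} = 135$ ($J{\left(f \right)} = 83 - -52 = 83 + 52 = 135$)
$D = 6615$ ($D = 49 \cdot 135 = 6615$)
$\frac{B{\left(1228 \right)}}{D} = - \frac{24}{6615} = \left(-24\right) \frac{1}{6615} = - \frac{8}{2205}$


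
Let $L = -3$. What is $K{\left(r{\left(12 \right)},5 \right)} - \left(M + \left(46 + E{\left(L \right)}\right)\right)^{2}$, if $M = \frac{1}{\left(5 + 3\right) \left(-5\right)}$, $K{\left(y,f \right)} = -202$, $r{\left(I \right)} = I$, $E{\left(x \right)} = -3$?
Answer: $- \frac{3278161}{1600} \approx -2048.9$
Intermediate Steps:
$M = - \frac{1}{40}$ ($M = \frac{1}{8 \left(-5\right)} = \frac{1}{-40} = - \frac{1}{40} \approx -0.025$)
$K{\left(r{\left(12 \right)},5 \right)} - \left(M + \left(46 + E{\left(L \right)}\right)\right)^{2} = -202 - \left(- \frac{1}{40} + \left(46 - 3\right)\right)^{2} = -202 - \left(- \frac{1}{40} + 43\right)^{2} = -202 - \left(\frac{1719}{40}\right)^{2} = -202 - \frac{2954961}{1600} = - \frac{3278161}{1600}$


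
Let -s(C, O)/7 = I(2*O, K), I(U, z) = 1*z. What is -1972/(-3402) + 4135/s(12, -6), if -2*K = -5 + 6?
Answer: 287228/243 ≈ 1182.0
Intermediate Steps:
K = -1/2 (K = -(-5 + 6)/2 = -1/2*1 = -1/2 ≈ -0.50000)
I(U, z) = z
s(C, O) = 7/2 (s(C, O) = -7*(-1/2) = 7/2)
-1972/(-3402) + 4135/s(12, -6) = -1972/(-3402) + 4135/(7/2) = -1972*(-1/3402) + 4135*(2/7) = 986/1701 + 8270/7 = 287228/243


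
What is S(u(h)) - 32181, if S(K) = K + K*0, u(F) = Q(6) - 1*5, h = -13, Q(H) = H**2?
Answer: -32150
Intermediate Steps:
u(F) = 31 (u(F) = 6**2 - 1*5 = 36 - 5 = 31)
S(K) = K (S(K) = K + 0 = K)
S(u(h)) - 32181 = 31 - 32181 = -32150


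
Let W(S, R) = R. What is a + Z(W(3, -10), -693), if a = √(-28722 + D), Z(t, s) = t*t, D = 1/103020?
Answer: 100 + I*√76207511006445/51510 ≈ 100.0 + 169.48*I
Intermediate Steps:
D = 1/103020 ≈ 9.7069e-6
Z(t, s) = t²
a = I*√76207511006445/51510 (a = √(-28722 + 1/103020) = √(-2958940439/103020) = I*√76207511006445/51510 ≈ 169.48*I)
a + Z(W(3, -10), -693) = I*√76207511006445/51510 + (-10)² = I*√76207511006445/51510 + 100 = 100 + I*√76207511006445/51510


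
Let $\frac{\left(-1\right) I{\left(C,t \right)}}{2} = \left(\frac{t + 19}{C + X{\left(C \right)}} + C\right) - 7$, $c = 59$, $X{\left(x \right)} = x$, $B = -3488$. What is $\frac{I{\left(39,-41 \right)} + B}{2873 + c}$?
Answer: $- \frac{69253}{57174} \approx -1.2113$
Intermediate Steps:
$I{\left(C,t \right)} = 14 - 2 C - \frac{19 + t}{C}$ ($I{\left(C,t \right)} = - 2 \left(\left(\frac{t + 19}{C + C} + C\right) - 7\right) = - 2 \left(\left(\frac{19 + t}{2 C} + C\right) - 7\right) = - 2 \left(\left(C + \frac{19 + t}{2 C}\right) - 7\right) = - 2 \left(-7 + C + \frac{19 + t}{2 C}\right) = 14 - 2 C - \frac{19 + t}{C}$)
$\frac{I{\left(39,-41 \right)} + B}{2873 + c} = \frac{\left(14 - \frac{19}{39} - 78 - - \frac{41}{39}\right) - 3488}{2873 + 59} = \frac{\left(14 - \frac{19}{39} - 78 - \left(-41\right) \frac{1}{39}\right) - 3488}{2932} = \left(\left(14 - \frac{19}{39} - 78 + \frac{41}{39}\right) - 3488\right) \frac{1}{2932} = \left(- \frac{2474}{39} - 3488\right) \frac{1}{2932} = \left(- \frac{138506}{39}\right) \frac{1}{2932} = - \frac{69253}{57174}$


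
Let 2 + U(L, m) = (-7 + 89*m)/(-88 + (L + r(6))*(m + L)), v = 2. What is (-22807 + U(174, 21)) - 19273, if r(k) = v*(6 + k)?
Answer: -810540471/19261 ≈ -42082.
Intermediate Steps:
r(k) = 12 + 2*k (r(k) = 2*(6 + k) = 12 + 2*k)
U(L, m) = -2 + (-7 + 89*m)/(-88 + (24 + L)*(L + m)) (U(L, m) = -2 + (-7 + 89*m)/(-88 + (L + (12 + 2*6))*(m + L)) = -2 + (-7 + 89*m)/(-88 + (L + (12 + 12))*(L + m)) = -2 + (-7 + 89*m)/(-88 + (L + 24)*(L + m)) = -2 + (-7 + 89*m)/(-88 + (24 + L)*(L + m)))
(-22807 + U(174, 21)) - 19273 = (-22807 + (169 - 48*174 - 2*174² + 41*21 - 2*174*21)/(-88 + 174² + 24*174 + 24*21 + 174*21)) - 19273 = (-22807 + (169 - 8352 - 2*30276 + 861 - 7308)/(-88 + 30276 + 4176 + 504 + 3654)) - 19273 = (-22807 + (169 - 8352 - 60552 + 861 - 7308)/38522) - 19273 = (-22807 + (1/38522)*(-75182)) - 19273 = (-22807 - 37591/19261) - 19273 = -439323218/19261 - 19273 = -810540471/19261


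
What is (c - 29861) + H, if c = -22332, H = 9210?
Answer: -42983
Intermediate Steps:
(c - 29861) + H = (-22332 - 29861) + 9210 = -52193 + 9210 = -42983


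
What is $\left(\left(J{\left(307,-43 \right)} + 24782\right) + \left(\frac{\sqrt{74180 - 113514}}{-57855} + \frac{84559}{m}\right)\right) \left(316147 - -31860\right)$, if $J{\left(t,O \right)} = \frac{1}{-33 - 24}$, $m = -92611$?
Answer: $\frac{45524528132367680}{5278827} - \frac{348007 i \sqrt{39334}}{57855} \approx 8.624 \cdot 10^{9} - 1193.0 i$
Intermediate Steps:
$J{\left(t,O \right)} = - \frac{1}{57}$ ($J{\left(t,O \right)} = \frac{1}{-57} = - \frac{1}{57}$)
$\left(\left(J{\left(307,-43 \right)} + 24782\right) + \left(\frac{\sqrt{74180 - 113514}}{-57855} + \frac{84559}{m}\right)\right) \left(316147 - -31860\right) = \left(\left(- \frac{1}{57} + 24782\right) + \left(\frac{\sqrt{74180 - 113514}}{-57855} + \frac{84559}{-92611}\right)\right) \left(316147 - -31860\right) = \left(\frac{1412573}{57} + \left(\sqrt{-39334} \left(- \frac{1}{57855}\right) + 84559 \left(- \frac{1}{92611}\right)\right)\right) \left(316147 + \left(-178637 + 210497\right)\right) = \left(\frac{1412573}{57} - \left(\frac{84559}{92611} - i \sqrt{39334} \left(- \frac{1}{57855}\right)\right)\right) \left(316147 + 31860\right) = \left(\frac{1412573}{57} - \left(\frac{84559}{92611} + \frac{i \sqrt{39334}}{57855}\right)\right) 348007 = \left(\frac{130814978240}{5278827} - \frac{i \sqrt{39334}}{57855}\right) 348007 = \frac{45524528132367680}{5278827} - \frac{348007 i \sqrt{39334}}{57855}$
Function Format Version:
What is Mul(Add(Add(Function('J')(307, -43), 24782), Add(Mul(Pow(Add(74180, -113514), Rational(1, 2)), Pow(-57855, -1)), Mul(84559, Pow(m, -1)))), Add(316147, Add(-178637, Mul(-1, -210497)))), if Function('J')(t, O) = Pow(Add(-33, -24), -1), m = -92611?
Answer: Add(Rational(45524528132367680, 5278827), Mul(Rational(-348007, 57855), I, Pow(39334, Rational(1, 2)))) ≈ Add(8.6240e+9, Mul(-1193.0, I))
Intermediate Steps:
Function('J')(t, O) = Rational(-1, 57) (Function('J')(t, O) = Pow(-57, -1) = Rational(-1, 57))
Mul(Add(Add(Function('J')(307, -43), 24782), Add(Mul(Pow(Add(74180, -113514), Rational(1, 2)), Pow(-57855, -1)), Mul(84559, Pow(m, -1)))), Add(316147, Add(-178637, Mul(-1, -210497)))) = Mul(Add(Add(Rational(-1, 57), 24782), Add(Mul(Pow(Add(74180, -113514), Rational(1, 2)), Pow(-57855, -1)), Mul(84559, Pow(-92611, -1)))), Add(316147, Add(-178637, Mul(-1, -210497)))) = Mul(Add(Rational(1412573, 57), Add(Mul(Pow(-39334, Rational(1, 2)), Rational(-1, 57855)), Mul(84559, Rational(-1, 92611)))), Add(316147, Add(-178637, 210497))) = Mul(Add(Rational(1412573, 57), Add(Mul(Mul(I, Pow(39334, Rational(1, 2))), Rational(-1, 57855)), Rational(-84559, 92611))), Add(316147, 31860)) = Mul(Add(Rational(1412573, 57), Add(Mul(Rational(-1, 57855), I, Pow(39334, Rational(1, 2))), Rational(-84559, 92611))), 348007) = Mul(Add(Rational(1412573, 57), Add(Rational(-84559, 92611), Mul(Rational(-1, 57855), I, Pow(39334, Rational(1, 2))))), 348007) = Mul(Add(Rational(130814978240, 5278827), Mul(Rational(-1, 57855), I, Pow(39334, Rational(1, 2)))), 348007) = Add(Rational(45524528132367680, 5278827), Mul(Rational(-348007, 57855), I, Pow(39334, Rational(1, 2))))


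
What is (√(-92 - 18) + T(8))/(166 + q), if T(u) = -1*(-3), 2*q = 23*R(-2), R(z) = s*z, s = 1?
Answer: 3/143 + I*√110/143 ≈ 0.020979 + 0.073343*I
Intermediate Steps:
R(z) = z (R(z) = 1*z = z)
q = -23 (q = (23*(-2))/2 = (½)*(-46) = -23)
T(u) = 3
(√(-92 - 18) + T(8))/(166 + q) = (√(-92 - 18) + 3)/(166 - 23) = (√(-110) + 3)/143 = (I*√110 + 3)*(1/143) = (3 + I*√110)*(1/143) = 3/143 + I*√110/143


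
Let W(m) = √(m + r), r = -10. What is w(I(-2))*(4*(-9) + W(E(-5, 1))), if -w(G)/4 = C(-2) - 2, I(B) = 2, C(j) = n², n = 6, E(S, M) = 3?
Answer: 4896 - 136*I*√7 ≈ 4896.0 - 359.82*I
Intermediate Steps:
W(m) = √(-10 + m) (W(m) = √(m - 10) = √(-10 + m))
C(j) = 36 (C(j) = 6² = 36)
w(G) = -136 (w(G) = -4*(36 - 2) = -4*34 = -136)
w(I(-2))*(4*(-9) + W(E(-5, 1))) = -136*(4*(-9) + √(-10 + 3)) = -136*(-36 + √(-7)) = -136*(-36 + I*√7) = 4896 - 136*I*√7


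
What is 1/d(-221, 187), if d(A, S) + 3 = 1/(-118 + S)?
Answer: -69/206 ≈ -0.33495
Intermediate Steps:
d(A, S) = -3 + 1/(-118 + S)
1/d(-221, 187) = 1/((355 - 3*187)/(-118 + 187)) = 1/((355 - 561)/69) = 1/((1/69)*(-206)) = 1/(-206/69) = -69/206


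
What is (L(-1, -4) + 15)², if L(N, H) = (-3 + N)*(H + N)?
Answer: 1225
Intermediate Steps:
(L(-1, -4) + 15)² = (((-1)² - 3*(-4) - 3*(-1) - 4*(-1)) + 15)² = ((1 + 12 + 3 + 4) + 15)² = (20 + 15)² = 35² = 1225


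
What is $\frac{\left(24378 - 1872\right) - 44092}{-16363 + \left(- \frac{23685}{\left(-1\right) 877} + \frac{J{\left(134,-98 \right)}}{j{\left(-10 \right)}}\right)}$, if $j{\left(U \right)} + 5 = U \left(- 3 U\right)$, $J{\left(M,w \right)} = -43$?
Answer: $\frac{5773931210}{4369595419} \approx 1.3214$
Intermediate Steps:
$j{\left(U \right)} = -5 - 3 U^{2}$ ($j{\left(U \right)} = -5 + U \left(- 3 U\right) = -5 - 3 U^{2}$)
$\frac{\left(24378 - 1872\right) - 44092}{-16363 + \left(- \frac{23685}{\left(-1\right) 877} + \frac{J{\left(134,-98 \right)}}{j{\left(-10 \right)}}\right)} = \frac{\left(24378 - 1872\right) - 44092}{-16363 - \left(- \frac{23685}{877} + \frac{43}{-5 - 3 \left(-10\right)^{2}}\right)} = \frac{\left(24378 - 1872\right) - 44092}{-16363 - \left(- \frac{23685}{877} + \frac{43}{-5 - 300}\right)} = \frac{22506 - 44092}{-16363 - \left(- \frac{23685}{877} + \frac{43}{-5 - 300}\right)} = - \frac{21586}{-16363 + \left(\frac{23685}{877} - \frac{43}{-305}\right)} = - \frac{21586}{-16363 + \left(\frac{23685}{877} - - \frac{43}{305}\right)} = - \frac{21586}{-16363 + \left(\frac{23685}{877} + \frac{43}{305}\right)} = - \frac{21586}{-16363 + \frac{7261636}{267485}} = - \frac{21586}{- \frac{4369595419}{267485}} = \left(-21586\right) \left(- \frac{267485}{4369595419}\right) = \frac{5773931210}{4369595419}$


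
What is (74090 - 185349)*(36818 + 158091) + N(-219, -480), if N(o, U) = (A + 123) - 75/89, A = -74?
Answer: -1929998854073/89 ≈ -2.1685e+10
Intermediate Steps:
N(o, U) = 4286/89 (N(o, U) = (-74 + 123) - 75/89 = 49 - 75*1/89 = 49 - 75/89 = 4286/89)
(74090 - 185349)*(36818 + 158091) + N(-219, -480) = (74090 - 185349)*(36818 + 158091) + 4286/89 = -111259*194909 + 4286/89 = -21685380431 + 4286/89 = -1929998854073/89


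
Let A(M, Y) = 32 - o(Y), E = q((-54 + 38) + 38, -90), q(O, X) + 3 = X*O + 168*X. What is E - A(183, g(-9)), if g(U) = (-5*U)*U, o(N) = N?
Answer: -17540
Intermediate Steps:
g(U) = -5*U²
q(O, X) = -3 + 168*X + O*X (q(O, X) = -3 + (X*O + 168*X) = -3 + (O*X + 168*X) = -3 + (168*X + O*X) = -3 + 168*X + O*X)
E = -17103 (E = -3 + 168*(-90) + ((-54 + 38) + 38)*(-90) = -3 - 15120 + (-16 + 38)*(-90) = -3 - 15120 + 22*(-90) = -3 - 15120 - 1980 = -17103)
A(M, Y) = 32 - Y
E - A(183, g(-9)) = -17103 - (32 - (-5)*(-9)²) = -17103 - (32 - (-5)*81) = -17103 - (32 - 1*(-405)) = -17103 - (32 + 405) = -17103 - 1*437 = -17103 - 437 = -17540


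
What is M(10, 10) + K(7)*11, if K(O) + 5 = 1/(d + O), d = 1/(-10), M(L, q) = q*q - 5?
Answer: 2870/69 ≈ 41.594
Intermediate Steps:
M(L, q) = -5 + q² (M(L, q) = q² - 5 = -5 + q²)
d = -⅒ ≈ -0.10000
K(O) = -5 + 1/(-⅒ + O)
M(10, 10) + K(7)*11 = (-5 + 10²) + (5*(3 - 10*7)/(-1 + 10*7))*11 = (-5 + 100) + (5*(3 - 70)/(-1 + 70))*11 = 95 + (5*(-67)/69)*11 = 95 + (5*(1/69)*(-67))*11 = 95 - 335/69*11 = 95 - 3685/69 = 2870/69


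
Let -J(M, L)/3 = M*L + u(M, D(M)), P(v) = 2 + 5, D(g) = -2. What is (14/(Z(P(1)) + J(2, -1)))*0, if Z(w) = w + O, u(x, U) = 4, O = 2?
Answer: 0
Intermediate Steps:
P(v) = 7
J(M, L) = -12 - 3*L*M (J(M, L) = -3*(M*L + 4) = -3*(L*M + 4) = -3*(4 + L*M) = -12 - 3*L*M)
Z(w) = 2 + w (Z(w) = w + 2 = 2 + w)
(14/(Z(P(1)) + J(2, -1)))*0 = (14/((2 + 7) + (-12 - 3*(-1)*2)))*0 = (14/(9 + (-12 + 6)))*0 = (14/(9 - 6))*0 = (14/3)*0 = 0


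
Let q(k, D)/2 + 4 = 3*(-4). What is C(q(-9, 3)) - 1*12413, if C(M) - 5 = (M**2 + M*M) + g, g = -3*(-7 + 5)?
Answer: -10354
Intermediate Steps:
q(k, D) = -32 (q(k, D) = -8 + 2*(3*(-4)) = -8 + 2*(-12) = -8 - 24 = -32)
g = 6 (g = -3*(-2) = 6)
C(M) = 11 + 2*M**2 (C(M) = 5 + ((M**2 + M*M) + 6) = 5 + ((M**2 + M**2) + 6) = 5 + (2*M**2 + 6) = 5 + (6 + 2*M**2) = 11 + 2*M**2)
C(q(-9, 3)) - 1*12413 = (11 + 2*(-32)**2) - 1*12413 = (11 + 2*1024) - 12413 = (11 + 2048) - 12413 = 2059 - 12413 = -10354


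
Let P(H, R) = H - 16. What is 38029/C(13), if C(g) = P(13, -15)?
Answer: -38029/3 ≈ -12676.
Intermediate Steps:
P(H, R) = -16 + H
C(g) = -3 (C(g) = -16 + 13 = -3)
38029/C(13) = 38029/(-3) = 38029*(-⅓) = -38029/3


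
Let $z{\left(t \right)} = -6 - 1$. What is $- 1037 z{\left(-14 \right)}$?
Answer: $7259$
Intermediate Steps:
$z{\left(t \right)} = -7$
$- 1037 z{\left(-14 \right)} = \left(-1037\right) \left(-7\right) = 7259$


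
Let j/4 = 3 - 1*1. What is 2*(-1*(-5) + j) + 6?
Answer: 32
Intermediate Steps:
j = 8 (j = 4*(3 - 1*1) = 4*(3 - 1) = 4*2 = 8)
2*(-1*(-5) + j) + 6 = 2*(-1*(-5) + 8) + 6 = 2*(5 + 8) + 6 = 2*13 + 6 = 26 + 6 = 32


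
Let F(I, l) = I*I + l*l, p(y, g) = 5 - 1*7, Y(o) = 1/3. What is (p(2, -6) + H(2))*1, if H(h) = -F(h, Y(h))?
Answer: -55/9 ≈ -6.1111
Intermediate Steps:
Y(o) = ⅓
p(y, g) = -2 (p(y, g) = 5 - 7 = -2)
F(I, l) = I² + l²
H(h) = -⅑ - h² (H(h) = -(h² + (⅓)²) = -(h² + ⅑) = -(⅑ + h²) = -⅑ - h²)
(p(2, -6) + H(2))*1 = (-2 + (-⅑ - 1*2²))*1 = (-2 + (-⅑ - 1*4))*1 = (-2 + (-⅑ - 4))*1 = (-2 - 37/9)*1 = -55/9*1 = -55/9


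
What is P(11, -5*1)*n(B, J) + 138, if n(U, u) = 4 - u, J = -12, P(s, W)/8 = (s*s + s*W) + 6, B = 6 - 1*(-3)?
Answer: 9354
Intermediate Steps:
B = 9 (B = 6 + 3 = 9)
P(s, W) = 48 + 8*s² + 8*W*s (P(s, W) = 8*((s*s + s*W) + 6) = 8*((s² + W*s) + 6) = 8*(6 + s² + W*s) = 48 + 8*s² + 8*W*s)
P(11, -5*1)*n(B, J) + 138 = (48 + 8*11² + 8*(-5*1)*11)*(4 - 1*(-12)) + 138 = (48 + 8*121 + 8*(-5)*11)*(4 + 12) + 138 = (48 + 968 - 440)*16 + 138 = 576*16 + 138 = 9216 + 138 = 9354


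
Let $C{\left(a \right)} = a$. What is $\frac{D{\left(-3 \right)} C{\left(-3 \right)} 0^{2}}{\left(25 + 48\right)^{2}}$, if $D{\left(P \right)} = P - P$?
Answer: $0$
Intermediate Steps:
$D{\left(P \right)} = 0$
$\frac{D{\left(-3 \right)} C{\left(-3 \right)} 0^{2}}{\left(25 + 48\right)^{2}} = \frac{0 \left(-3\right) 0^{2}}{\left(25 + 48\right)^{2}} = \frac{0 \cdot 0}{73^{2}} = \frac{0}{5329} = 0 \cdot \frac{1}{5329} = 0$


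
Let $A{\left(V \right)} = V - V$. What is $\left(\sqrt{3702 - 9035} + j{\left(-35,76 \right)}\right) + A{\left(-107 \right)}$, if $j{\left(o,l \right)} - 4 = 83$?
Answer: $87 + i \sqrt{5333} \approx 87.0 + 73.027 i$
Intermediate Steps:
$j{\left(o,l \right)} = 87$ ($j{\left(o,l \right)} = 4 + 83 = 87$)
$A{\left(V \right)} = 0$
$\left(\sqrt{3702 - 9035} + j{\left(-35,76 \right)}\right) + A{\left(-107 \right)} = \left(\sqrt{3702 - 9035} + 87\right) + 0 = \left(\sqrt{-5333} + 87\right) + 0 = \left(i \sqrt{5333} + 87\right) + 0 = \left(87 + i \sqrt{5333}\right) + 0 = 87 + i \sqrt{5333}$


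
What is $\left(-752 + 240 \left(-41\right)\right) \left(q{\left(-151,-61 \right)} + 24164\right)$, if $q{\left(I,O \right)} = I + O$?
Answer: $-253699584$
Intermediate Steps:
$\left(-752 + 240 \left(-41\right)\right) \left(q{\left(-151,-61 \right)} + 24164\right) = \left(-752 + 240 \left(-41\right)\right) \left(\left(-151 - 61\right) + 24164\right) = \left(-752 - 9840\right) \left(-212 + 24164\right) = \left(-10592\right) 23952 = -253699584$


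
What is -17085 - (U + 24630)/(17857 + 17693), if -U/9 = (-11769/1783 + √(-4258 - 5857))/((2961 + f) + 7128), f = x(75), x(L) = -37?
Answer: -3628730939424667/212384184600 + 17*I*√35/39705400 ≈ -17086.0 + 2.533e-6*I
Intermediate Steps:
f = -37
U = 105921/17922716 - 153*I*√35/10052 (U = -9*(-11769/1783 + √(-4258 - 5857))/((2961 - 37) + 7128) = -9*(-11769*1/1783 + √(-10115))/(2924 + 7128) = -9*(-11769/1783 + 17*I*√35)/10052 = -9*(-11769/17922716 + 17*I*√35/10052) = 105921/17922716 - 153*I*√35/10052 ≈ 0.0059099 - 0.090048*I)
-17085 - (U + 24630)/(17857 + 17693) = -17085 - ((105921/17922716 - 153*I*√35/10052) + 24630)/(17857 + 17693) = -17085 - (441436601001/17922716 - 153*I*√35/10052)/35550 = -17085 - (147145533667/212384184600 - 17*I*√35/39705400) = -17085 + (-147145533667/212384184600 + 17*I*√35/39705400) = -3628730939424667/212384184600 + 17*I*√35/39705400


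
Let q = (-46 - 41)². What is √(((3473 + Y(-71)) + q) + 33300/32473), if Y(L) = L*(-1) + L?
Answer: √11644823190518/32473 ≈ 105.09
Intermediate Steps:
q = 7569 (q = (-87)² = 7569)
Y(L) = 0 (Y(L) = -L + L = 0)
√(((3473 + Y(-71)) + q) + 33300/32473) = √(((3473 + 0) + 7569) + 33300/32473) = √((3473 + 7569) + 33300*(1/32473)) = √(11042 + 33300/32473) = √(358600166/32473) = √11644823190518/32473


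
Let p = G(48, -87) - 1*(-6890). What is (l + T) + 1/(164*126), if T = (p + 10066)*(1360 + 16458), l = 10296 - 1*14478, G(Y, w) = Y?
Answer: 6260635931761/20664 ≈ 3.0297e+8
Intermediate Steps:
l = -4182 (l = 10296 - 14478 = -4182)
p = 6938 (p = 48 - 1*(-6890) = 48 + 6890 = 6938)
T = 302977272 (T = (6938 + 10066)*(1360 + 16458) = 17004*17818 = 302977272)
(l + T) + 1/(164*126) = (-4182 + 302977272) + 1/(164*126) = 302973090 + (1/164)*(1/126) = 302973090 + 1/20664 = 6260635931761/20664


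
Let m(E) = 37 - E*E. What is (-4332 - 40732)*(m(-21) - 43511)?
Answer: 1978985560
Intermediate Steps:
m(E) = 37 - E²
(-4332 - 40732)*(m(-21) - 43511) = (-4332 - 40732)*((37 - 1*(-21)²) - 43511) = -45064*((37 - 1*441) - 43511) = -45064*((37 - 441) - 43511) = -45064*(-404 - 43511) = -45064*(-43915) = 1978985560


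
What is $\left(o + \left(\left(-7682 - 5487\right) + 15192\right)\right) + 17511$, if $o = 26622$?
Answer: $46156$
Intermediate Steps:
$\left(o + \left(\left(-7682 - 5487\right) + 15192\right)\right) + 17511 = \left(26622 + \left(\left(-7682 - 5487\right) + 15192\right)\right) + 17511 = \left(26622 + \left(-13169 + 15192\right)\right) + 17511 = \left(26622 + 2023\right) + 17511 = 28645 + 17511 = 46156$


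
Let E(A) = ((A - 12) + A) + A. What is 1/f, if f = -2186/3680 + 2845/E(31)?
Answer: 149040/5146267 ≈ 0.028961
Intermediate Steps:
E(A) = -12 + 3*A (E(A) = ((-12 + A) + A) + A = (-12 + 2*A) + A = -12 + 3*A)
f = 5146267/149040 (f = -2186/3680 + 2845/(-12 + 3*31) = -2186*1/3680 + 2845/(-12 + 93) = -1093/1840 + 2845/81 = 5146267/149040 ≈ 34.529)
1/f = 1/(5146267/149040) = 149040/5146267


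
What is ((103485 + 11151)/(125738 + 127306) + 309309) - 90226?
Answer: 4619812774/21087 ≈ 2.1908e+5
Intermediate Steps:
((103485 + 11151)/(125738 + 127306) + 309309) - 90226 = (114636/253044 + 309309) - 90226 = (114636*(1/253044) + 309309) - 90226 = (9553/21087 + 309309) - 90226 = 6522408436/21087 - 90226 = 4619812774/21087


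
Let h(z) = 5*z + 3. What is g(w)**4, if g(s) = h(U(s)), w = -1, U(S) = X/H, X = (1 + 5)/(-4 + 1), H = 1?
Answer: 2401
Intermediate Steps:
X = -2 (X = 6/(-3) = 6*(-1/3) = -2)
U(S) = -2 (U(S) = -2/1 = -2*1 = -2)
h(z) = 3 + 5*z
g(s) = -7 (g(s) = 3 + 5*(-2) = 3 - 10 = -7)
g(w)**4 = (-7)**4 = 2401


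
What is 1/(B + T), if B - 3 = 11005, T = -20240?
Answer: -1/9232 ≈ -0.00010832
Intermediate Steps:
B = 11008 (B = 3 + 11005 = 11008)
1/(B + T) = 1/(11008 - 20240) = 1/(-9232) = -1/9232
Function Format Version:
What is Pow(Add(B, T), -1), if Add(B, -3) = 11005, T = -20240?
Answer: Rational(-1, 9232) ≈ -0.00010832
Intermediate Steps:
B = 11008 (B = Add(3, 11005) = 11008)
Pow(Add(B, T), -1) = Pow(Add(11008, -20240), -1) = Pow(-9232, -1) = Rational(-1, 9232)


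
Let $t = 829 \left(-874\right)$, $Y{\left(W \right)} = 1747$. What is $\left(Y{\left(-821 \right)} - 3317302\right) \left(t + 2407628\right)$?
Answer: $-5580350940510$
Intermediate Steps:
$t = -724546$
$\left(Y{\left(-821 \right)} - 3317302\right) \left(t + 2407628\right) = \left(1747 - 3317302\right) \left(-724546 + 2407628\right) = \left(-3315555\right) 1683082 = -5580350940510$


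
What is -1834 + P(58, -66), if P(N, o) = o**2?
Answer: 2522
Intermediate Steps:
-1834 + P(58, -66) = -1834 + (-66)**2 = -1834 + 4356 = 2522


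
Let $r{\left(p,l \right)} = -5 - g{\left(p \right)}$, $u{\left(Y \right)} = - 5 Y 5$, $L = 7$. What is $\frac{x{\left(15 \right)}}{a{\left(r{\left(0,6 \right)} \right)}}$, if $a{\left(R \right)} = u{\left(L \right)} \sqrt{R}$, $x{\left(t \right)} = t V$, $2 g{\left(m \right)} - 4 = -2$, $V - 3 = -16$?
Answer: $- \frac{13 i \sqrt{6}}{70} \approx - 0.45491 i$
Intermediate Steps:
$V = -13$ ($V = 3 - 16 = -13$)
$g{\left(m \right)} = 1$ ($g{\left(m \right)} = 2 + \frac{1}{2} \left(-2\right) = 2 - 1 = 1$)
$x{\left(t \right)} = - 13 t$ ($x{\left(t \right)} = t \left(-13\right) = - 13 t$)
$u{\left(Y \right)} = - 25 Y$
$r{\left(p,l \right)} = -6$ ($r{\left(p,l \right)} = -5 - 1 = -6$)
$a{\left(R \right)} = - 175 \sqrt{R}$ ($a{\left(R \right)} = \left(-25\right) 7 \sqrt{R} = - 175 \sqrt{R}$)
$\frac{x{\left(15 \right)}}{a{\left(r{\left(0,6 \right)} \right)}} = \frac{\left(-13\right) 15}{\left(-175\right) \sqrt{-6}} = - \frac{195}{\left(-175\right) i \sqrt{6}} = - 195 \frac{i \sqrt{6}}{1050} = - \frac{13 i \sqrt{6}}{70}$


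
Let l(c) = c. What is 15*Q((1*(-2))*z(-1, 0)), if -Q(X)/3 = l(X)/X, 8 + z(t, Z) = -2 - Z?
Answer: -45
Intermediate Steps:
z(t, Z) = -10 - Z (z(t, Z) = -8 + (-2 - Z) = -10 - Z)
Q(X) = -3 (Q(X) = -3*X/X = -3*1 = -3)
15*Q((1*(-2))*z(-1, 0)) = 15*(-3) = -45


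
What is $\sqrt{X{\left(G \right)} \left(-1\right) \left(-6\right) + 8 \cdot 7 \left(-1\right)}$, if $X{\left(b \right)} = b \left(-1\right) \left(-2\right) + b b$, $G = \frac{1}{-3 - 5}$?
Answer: $\frac{i \sqrt{3674}}{8} \approx 7.5767 i$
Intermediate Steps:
$G = - \frac{1}{8}$ ($G = \frac{1}{-8} = - \frac{1}{8} \approx -0.125$)
$X{\left(b \right)} = b^{2} + 2 b$ ($X{\left(b \right)} = - b \left(-2\right) + b^{2} = 2 b + b^{2} = b^{2} + 2 b$)
$\sqrt{X{\left(G \right)} \left(-1\right) \left(-6\right) + 8 \cdot 7 \left(-1\right)} = \sqrt{- \frac{2 - \frac{1}{8}}{8} \left(-1\right) \left(-6\right) + 8 \cdot 7 \left(-1\right)} = \sqrt{\left(- \frac{1}{8}\right) \frac{15}{8} \left(-1\right) \left(-6\right) + 56 \left(-1\right)} = \sqrt{\left(- \frac{15}{64}\right) \left(-1\right) \left(-6\right) - 56} = \sqrt{\frac{15}{64} \left(-6\right) - 56} = \sqrt{- \frac{45}{32} - 56} = \sqrt{- \frac{1837}{32}} = \frac{i \sqrt{3674}}{8}$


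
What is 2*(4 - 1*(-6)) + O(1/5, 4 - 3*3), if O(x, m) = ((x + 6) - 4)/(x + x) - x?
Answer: 253/10 ≈ 25.300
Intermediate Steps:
O(x, m) = -x + (2 + x)/(2*x) (O(x, m) = ((6 + x) - 4)/((2*x)) - x = (2 + x)*(1/(2*x)) - x = (2 + x)/(2*x) - x = -x + (2 + x)/(2*x))
2*(4 - 1*(-6)) + O(1/5, 4 - 3*3) = 2*(4 - 1*(-6)) + (½ + 1/(1/5) - 1/5) = 2*(4 + 6) + (½ + 1/(1*(⅕)) - 1/5) = 2*10 + (½ + 1/(⅕) - 1*⅕) = 20 + (½ + 5 - ⅕) = 20 + 53/10 = 253/10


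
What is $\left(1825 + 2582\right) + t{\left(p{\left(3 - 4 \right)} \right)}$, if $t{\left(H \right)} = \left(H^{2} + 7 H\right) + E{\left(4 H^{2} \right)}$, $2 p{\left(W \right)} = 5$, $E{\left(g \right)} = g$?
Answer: $\frac{17823}{4} \approx 4455.8$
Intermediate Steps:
$p{\left(W \right)} = \frac{5}{2}$ ($p{\left(W \right)} = \frac{1}{2} \cdot 5 = \frac{5}{2}$)
$t{\left(H \right)} = 5 H^{2} + 7 H$ ($t{\left(H \right)} = \left(H^{2} + 7 H\right) + 4 H^{2} = 5 H^{2} + 7 H$)
$\left(1825 + 2582\right) + t{\left(p{\left(3 - 4 \right)} \right)} = \left(1825 + 2582\right) + \frac{5 \left(7 + 5 \cdot \frac{5}{2}\right)}{2} = 4407 + \frac{5 \left(7 + \frac{25}{2}\right)}{2} = 4407 + \frac{5}{2} \cdot \frac{39}{2} = 4407 + \frac{195}{4} = \frac{17823}{4}$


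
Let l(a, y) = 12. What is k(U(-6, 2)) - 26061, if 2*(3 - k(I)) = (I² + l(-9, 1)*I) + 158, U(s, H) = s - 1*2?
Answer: -26121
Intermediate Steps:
U(s, H) = -2 + s (U(s, H) = s - 2 = -2 + s)
k(I) = -76 - 6*I - I²/2 (k(I) = 3 - ((I² + 12*I) + 158)/2 = 3 - (158 + I² + 12*I)/2 = 3 + (-79 - 6*I - I²/2) = -76 - 6*I - I²/2)
k(U(-6, 2)) - 26061 = (-76 - 6*(-2 - 6) - (-2 - 6)²/2) - 26061 = (-76 - 6*(-8) - ½*(-8)²) - 26061 = (-76 + 48 - ½*64) - 26061 = (-76 + 48 - 32) - 26061 = -60 - 26061 = -26121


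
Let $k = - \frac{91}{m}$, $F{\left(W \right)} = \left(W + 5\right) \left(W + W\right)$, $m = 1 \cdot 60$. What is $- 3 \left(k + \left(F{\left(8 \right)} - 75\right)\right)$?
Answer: $- \frac{7889}{20} \approx -394.45$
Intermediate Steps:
$m = 60$
$F{\left(W \right)} = 2 W \left(5 + W\right)$ ($F{\left(W \right)} = \left(5 + W\right) 2 W = 2 W \left(5 + W\right)$)
$k = - \frac{91}{60} \approx -1.5167$
$- 3 \left(k + \left(F{\left(8 \right)} - 75\right)\right) = - 3 \left(- \frac{91}{60} - \left(75 - 16 \left(5 + 8\right)\right)\right) = - 3 \left(- \frac{91}{60} - \left(75 - 208\right)\right) = - 3 \left(- \frac{91}{60} + \left(208 - 75\right)\right) = - 3 \left(- \frac{91}{60} + 133\right) = \left(-3\right) \frac{7889}{60} = - \frac{7889}{20}$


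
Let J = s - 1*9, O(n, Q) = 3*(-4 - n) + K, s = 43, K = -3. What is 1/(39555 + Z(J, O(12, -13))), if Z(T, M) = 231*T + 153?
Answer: 1/47562 ≈ 2.1025e-5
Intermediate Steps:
O(n, Q) = -15 - 3*n (O(n, Q) = 3*(-4 - n) - 3 = (-12 - 3*n) - 3 = -15 - 3*n)
J = 34 (J = 43 - 1*9 = 43 - 9 = 34)
Z(T, M) = 153 + 231*T
1/(39555 + Z(J, O(12, -13))) = 1/(39555 + (153 + 231*34)) = 1/(39555 + (153 + 7854)) = 1/(39555 + 8007) = 1/47562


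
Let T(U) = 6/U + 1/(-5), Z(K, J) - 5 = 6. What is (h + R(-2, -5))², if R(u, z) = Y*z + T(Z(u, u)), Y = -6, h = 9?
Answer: 4682896/3025 ≈ 1548.1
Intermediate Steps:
Z(K, J) = 11 (Z(K, J) = 5 + 6 = 11)
T(U) = -⅕ + 6/U (T(U) = 6/U + 1*(-⅕) = 6/U - ⅕ = -⅕ + 6/U)
R(u, z) = 19/55 - 6*z (R(u, z) = -6*z + (⅕)*(30 - 1*11)/11 = -6*z + (⅕)*(1/11)*(30 - 11) = -6*z + (⅕)*(1/11)*19 = -6*z + 19/55 = 19/55 - 6*z)
(h + R(-2, -5))² = (9 + (19/55 - 6*(-5)))² = (9 + (19/55 + 30))² = (9 + 1669/55)² = (2164/55)² = 4682896/3025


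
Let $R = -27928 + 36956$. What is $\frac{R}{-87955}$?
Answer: $- \frac{9028}{87955} \approx -0.10264$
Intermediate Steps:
$R = 9028$
$\frac{R}{-87955} = \frac{9028}{-87955} = 9028 \left(- \frac{1}{87955}\right) = - \frac{9028}{87955}$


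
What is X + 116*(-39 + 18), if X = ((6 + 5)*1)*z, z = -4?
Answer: -2480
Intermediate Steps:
X = -44 (X = ((6 + 5)*1)*(-4) = (11*1)*(-4) = 11*(-4) = -44)
X + 116*(-39 + 18) = -44 + 116*(-39 + 18) = -44 + 116*(-21) = -44 - 2436 = -2480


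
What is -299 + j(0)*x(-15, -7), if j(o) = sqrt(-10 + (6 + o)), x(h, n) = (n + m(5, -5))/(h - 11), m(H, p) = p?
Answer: -299 + 12*I/13 ≈ -299.0 + 0.92308*I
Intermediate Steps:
x(h, n) = (-5 + n)/(-11 + h) (x(h, n) = (n - 5)/(h - 11) = (-5 + n)/(-11 + h))
j(o) = sqrt(-4 + o)
-299 + j(0)*x(-15, -7) = -299 + sqrt(-4 + 0)*((-5 - 7)/(-11 - 15)) = -299 + sqrt(-4)*(-12/(-26)) = -299 + (2*I)*(-1/26*(-12)) = -299 + (2*I)*(6/13) = -299 + 12*I/13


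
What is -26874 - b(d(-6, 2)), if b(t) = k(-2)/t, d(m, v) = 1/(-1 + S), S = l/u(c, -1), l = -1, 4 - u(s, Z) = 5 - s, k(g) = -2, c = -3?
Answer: -53751/2 ≈ -26876.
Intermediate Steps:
u(s, Z) = -1 + s (u(s, Z) = 4 - (5 - s) = 4 + (-5 + s) = -1 + s)
S = ¼ (S = -1/(-1 - 3) = -1/(-4) = -1*(-¼) = ¼ ≈ 0.25000)
d(m, v) = -4/3 (d(m, v) = 1/(-1 + ¼) = 1/(-¾) = -4/3)
b(t) = -2/t
-26874 - b(d(-6, 2)) = -26874 - (-2)/(-4/3) = -26874 - (-2)*(-3)/4 = -26874 - 1*3/2 = -26874 - 3/2 = -53751/2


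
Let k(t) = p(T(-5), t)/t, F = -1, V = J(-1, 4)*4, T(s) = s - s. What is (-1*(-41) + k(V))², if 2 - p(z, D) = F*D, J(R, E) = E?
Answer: 113569/64 ≈ 1774.5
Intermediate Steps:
T(s) = 0
V = 16 (V = 4*4 = 16)
p(z, D) = 2 + D (p(z, D) = 2 - (-1)*D = 2 + D)
k(t) = (2 + t)/t
(-1*(-41) + k(V))² = (-1*(-41) + (2 + 16)/16)² = (41 + (1/16)*18)² = (41 + 9/8)² = (337/8)² = 113569/64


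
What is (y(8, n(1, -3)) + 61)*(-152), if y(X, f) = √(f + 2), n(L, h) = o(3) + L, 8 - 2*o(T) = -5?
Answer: -9272 - 76*√38 ≈ -9740.5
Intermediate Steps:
o(T) = 13/2 (o(T) = 4 - ½*(-5) = 4 + 5/2 = 13/2)
n(L, h) = 13/2 + L
y(X, f) = √(2 + f)
(y(8, n(1, -3)) + 61)*(-152) = (√(2 + (13/2 + 1)) + 61)*(-152) = (√(2 + 15/2) + 61)*(-152) = (√(19/2) + 61)*(-152) = (√38/2 + 61)*(-152) = (61 + √38/2)*(-152) = -9272 - 76*√38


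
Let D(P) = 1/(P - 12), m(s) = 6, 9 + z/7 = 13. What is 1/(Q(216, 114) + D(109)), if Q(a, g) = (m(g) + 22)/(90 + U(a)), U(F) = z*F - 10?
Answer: 148604/2211 ≈ 67.211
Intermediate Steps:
z = 28 (z = -63 + 7*13 = -63 + 91 = 28)
U(F) = -10 + 28*F (U(F) = 28*F - 10 = -10 + 28*F)
D(P) = 1/(-12 + P)
Q(a, g) = 28/(80 + 28*a) (Q(a, g) = (6 + 22)/(90 + (-10 + 28*a)) = 28/(80 + 28*a))
1/(Q(216, 114) + D(109)) = 1/(7/(20 + 7*216) + 1/(-12 + 109)) = 1/(7/(20 + 1512) + 1/97) = 1/(7/1532 + 1/97) = 1/(2211/148604) = 148604/2211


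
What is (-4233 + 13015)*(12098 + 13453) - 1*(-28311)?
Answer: 224417193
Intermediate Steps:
(-4233 + 13015)*(12098 + 13453) - 1*(-28311) = 8782*25551 + 28311 = 224388882 + 28311 = 224417193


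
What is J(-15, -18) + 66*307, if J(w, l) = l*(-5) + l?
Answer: 20334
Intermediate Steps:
J(w, l) = -4*l (J(w, l) = -5*l + l = -4*l)
J(-15, -18) + 66*307 = -4*(-18) + 66*307 = 72 + 20262 = 20334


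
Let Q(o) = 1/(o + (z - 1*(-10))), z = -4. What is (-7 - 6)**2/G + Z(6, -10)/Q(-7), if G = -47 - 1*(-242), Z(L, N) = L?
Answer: -77/15 ≈ -5.1333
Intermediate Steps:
G = 195 (G = -47 + 242 = 195)
Q(o) = 1/(6 + o) (Q(o) = 1/(o + (-4 - 1*(-10))) = 1/(o + (-4 + 10)) = 1/(o + 6) = 1/(6 + o))
(-7 - 6)**2/G + Z(6, -10)/Q(-7) = (-7 - 6)**2/195 + 6/(1/(6 - 7)) = (-13)**2*(1/195) + 6/(1/(-1)) = 169*(1/195) + 6/(-1) = 13/15 + 6*(-1) = 13/15 - 6 = -77/15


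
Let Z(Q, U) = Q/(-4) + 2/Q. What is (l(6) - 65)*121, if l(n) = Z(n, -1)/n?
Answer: -283987/36 ≈ -7888.5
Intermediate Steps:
Z(Q, U) = 2/Q - Q/4 (Z(Q, U) = Q*(-¼) + 2/Q = -Q/4 + 2/Q = 2/Q - Q/4)
l(n) = (2/n - n/4)/n
(l(6) - 65)*121 = ((-¼ + 2/6²) - 65)*121 = ((-¼ + 2*(1/36)) - 65)*121 = ((-¼ + 1/18) - 65)*121 = (-7/36 - 65)*121 = -2347/36*121 = -283987/36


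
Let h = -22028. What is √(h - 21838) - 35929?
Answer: -35929 + 3*I*√4874 ≈ -35929.0 + 209.44*I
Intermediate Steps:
√(h - 21838) - 35929 = √(-22028 - 21838) - 35929 = √(-43866) - 35929 = 3*I*√4874 - 35929 = -35929 + 3*I*√4874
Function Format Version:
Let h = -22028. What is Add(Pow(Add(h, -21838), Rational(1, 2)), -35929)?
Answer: Add(-35929, Mul(3, I, Pow(4874, Rational(1, 2)))) ≈ Add(-35929., Mul(209.44, I))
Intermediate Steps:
Add(Pow(Add(h, -21838), Rational(1, 2)), -35929) = Add(Pow(Add(-22028, -21838), Rational(1, 2)), -35929) = Add(Pow(-43866, Rational(1, 2)), -35929) = Add(Mul(3, I, Pow(4874, Rational(1, 2))), -35929) = Add(-35929, Mul(3, I, Pow(4874, Rational(1, 2))))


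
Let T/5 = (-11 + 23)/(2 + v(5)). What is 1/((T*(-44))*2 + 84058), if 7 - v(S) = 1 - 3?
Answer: 1/83578 ≈ 1.1965e-5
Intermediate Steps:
v(S) = 9 (v(S) = 7 - (1 - 3) = 7 - 1*(-2) = 7 + 2 = 9)
T = 60/11 (T = 5*((-11 + 23)/(2 + 9)) = 5*(12/11) = 60/11 ≈ 5.4545)
1/((T*(-44))*2 + 84058) = 1/(((60/11)*(-44))*2 + 84058) = 1/(-240*2 + 84058) = 1/(-480 + 84058) = 1/83578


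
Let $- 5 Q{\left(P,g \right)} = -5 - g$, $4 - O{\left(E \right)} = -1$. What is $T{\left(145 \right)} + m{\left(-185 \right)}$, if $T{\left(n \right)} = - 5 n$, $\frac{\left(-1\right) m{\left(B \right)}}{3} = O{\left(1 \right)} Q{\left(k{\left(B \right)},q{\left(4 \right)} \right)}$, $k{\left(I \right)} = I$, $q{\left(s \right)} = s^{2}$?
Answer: $-788$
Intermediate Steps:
$O{\left(E \right)} = 5$ ($O{\left(E \right)} = 4 - -1 = 4 + 1 = 5$)
$Q{\left(P,g \right)} = 1 + \frac{g}{5}$ ($Q{\left(P,g \right)} = - \frac{-5 - g}{5} = 1 + \frac{g}{5}$)
$m{\left(B \right)} = -63$ ($m{\left(B \right)} = - 3 \cdot 5 \left(1 + \frac{4^{2}}{5}\right) = - 3 \cdot 5 \left(1 + \frac{1}{5} \cdot 16\right) = - 3 \cdot 5 \left(1 + \frac{16}{5}\right) = - 3 \cdot 5 \cdot \frac{21}{5} = \left(-3\right) 21 = -63$)
$T{\left(145 \right)} + m{\left(-185 \right)} = \left(-5\right) 145 - 63 = -725 - 63 = -788$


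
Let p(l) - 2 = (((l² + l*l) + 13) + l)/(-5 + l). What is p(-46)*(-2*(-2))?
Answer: -964/3 ≈ -321.33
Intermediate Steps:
p(l) = 2 + (13 + l + 2*l²)/(-5 + l) (p(l) = 2 + (((l² + l*l) + 13) + l)/(-5 + l) = 2 + (((l² + l²) + 13) + l)/(-5 + l) = 2 + ((2*l² + 13) + l)/(-5 + l) = 2 + ((13 + 2*l²) + l)/(-5 + l) = 2 + (13 + l + 2*l²)/(-5 + l))
p(-46)*(-2*(-2)) = ((3 + 2*(-46)² + 3*(-46))/(-5 - 46))*(-2*(-2)) = ((3 + 2*2116 - 138)/(-51))*4 = -(3 + 4232 - 138)/51*4 = -1/51*4097*4 = -241/3*4 = -964/3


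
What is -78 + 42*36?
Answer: 1434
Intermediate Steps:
-78 + 42*36 = -78 + 1512 = 1434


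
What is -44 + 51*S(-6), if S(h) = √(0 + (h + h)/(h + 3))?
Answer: 58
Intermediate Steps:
S(h) = √2*√(h/(3 + h)) (S(h) = √(0 + (2*h)/(3 + h)) = √(0 + 2*h/(3 + h)) = √(2*h/(3 + h)) = √2*√(h/(3 + h)))
-44 + 51*S(-6) = -44 + 51*(√2*√(-6/(3 - 6))) = -44 + 51*(√2*√(-6/(-3))) = -44 + 51*(√2*√(-6*(-⅓))) = -44 + 51*(√2*√2) = -44 + 51*2 = -44 + 102 = 58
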